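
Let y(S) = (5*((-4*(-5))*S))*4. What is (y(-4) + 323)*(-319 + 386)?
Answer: -85559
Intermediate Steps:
y(S) = 400*S (y(S) = (5*(20*S))*4 = (100*S)*4 = 400*S)
(y(-4) + 323)*(-319 + 386) = (400*(-4) + 323)*(-319 + 386) = (-1600 + 323)*67 = -1277*67 = -85559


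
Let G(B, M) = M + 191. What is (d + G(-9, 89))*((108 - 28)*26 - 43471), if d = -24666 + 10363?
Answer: 580425993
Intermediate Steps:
G(B, M) = 191 + M
d = -14303
(d + G(-9, 89))*((108 - 28)*26 - 43471) = (-14303 + (191 + 89))*((108 - 28)*26 - 43471) = (-14303 + 280)*(80*26 - 43471) = -14023*(2080 - 43471) = -14023*(-41391) = 580425993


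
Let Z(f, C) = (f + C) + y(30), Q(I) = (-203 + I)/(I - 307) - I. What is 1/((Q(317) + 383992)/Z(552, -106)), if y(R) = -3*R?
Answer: 445/479608 ≈ 0.00092784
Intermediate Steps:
Q(I) = -I + (-203 + I)/(-307 + I) (Q(I) = (-203 + I)/(-307 + I) - I = -I + (-203 + I)/(-307 + I))
Z(f, C) = -90 + C + f (Z(f, C) = (f + C) - 3*30 = (C + f) - 90 = -90 + C + f)
1/((Q(317) + 383992)/Z(552, -106)) = 1/(((-203 - 1*317² + 308*317)/(-307 + 317) + 383992)/(-90 - 106 + 552)) = 1/(((-203 - 1*100489 + 97636)/10 + 383992)/356) = 1/(((-203 - 100489 + 97636)/10 + 383992)*(1/356)) = 1/(((⅒)*(-3056) + 383992)*(1/356)) = 1/((-1528/5 + 383992)*(1/356)) = 1/((1918432/5)*(1/356)) = 1/(479608/445) = 445/479608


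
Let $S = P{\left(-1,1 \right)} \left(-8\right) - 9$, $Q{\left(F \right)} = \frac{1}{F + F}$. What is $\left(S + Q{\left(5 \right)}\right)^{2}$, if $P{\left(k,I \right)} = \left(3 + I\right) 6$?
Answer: $\frac{4036081}{100} \approx 40361.0$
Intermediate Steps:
$Q{\left(F \right)} = \frac{1}{2 F}$
$P{\left(k,I \right)} = 18 + 6 I$
$S = -201$ ($S = \left(18 + 6 \cdot 1\right) \left(-8\right) - 9 = \left(18 + 6\right) \left(-8\right) - 9 = 24 \left(-8\right) - 9 = -192 - 9 = -201$)
$\left(S + Q{\left(5 \right)}\right)^{2} = \left(-201 + \frac{1}{2 \cdot 5}\right)^{2} = \left(-201 + \frac{1}{2} \cdot \frac{1}{5}\right)^{2} = \left(-201 + \frac{1}{10}\right)^{2} = \left(- \frac{2009}{10}\right)^{2} = \frac{4036081}{100}$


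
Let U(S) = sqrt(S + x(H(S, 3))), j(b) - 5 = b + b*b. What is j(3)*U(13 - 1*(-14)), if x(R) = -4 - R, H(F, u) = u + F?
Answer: 17*I*sqrt(7) ≈ 44.978*I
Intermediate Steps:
H(F, u) = F + u
j(b) = 5 + b + b**2 (j(b) = 5 + (b + b*b) = 5 + (b + b**2) = 5 + b + b**2)
U(S) = I*sqrt(7) (U(S) = sqrt(S + (-4 - (S + 3))) = sqrt(S + (-4 - (3 + S))) = sqrt(S + (-4 + (-3 - S))) = sqrt(S + (-7 - S)) = sqrt(-7) = I*sqrt(7))
j(3)*U(13 - 1*(-14)) = (5 + 3 + 3**2)*(I*sqrt(7)) = (5 + 3 + 9)*(I*sqrt(7)) = 17*(I*sqrt(7)) = 17*I*sqrt(7)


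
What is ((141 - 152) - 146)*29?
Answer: -4553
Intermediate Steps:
((141 - 152) - 146)*29 = (-11 - 146)*29 = -157*29 = -4553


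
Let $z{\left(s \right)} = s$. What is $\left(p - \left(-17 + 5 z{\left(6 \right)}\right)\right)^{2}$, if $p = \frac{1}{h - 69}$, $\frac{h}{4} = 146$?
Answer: $\frac{44809636}{265225} \approx 168.95$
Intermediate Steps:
$h = 584$ ($h = 4 \cdot 146 = 584$)
$p = \frac{1}{515}$ ($p = \frac{1}{584 - 69} = \frac{1}{515} \approx 0.0019417$)
$\left(p - \left(-17 + 5 z{\left(6 \right)}\right)\right)^{2} = \left(\frac{1}{515} + \left(\left(6 \cdot 2 + 5\right) - 30\right)\right)^{2} = \left(\frac{1}{515} + \left(\left(12 + 5\right) - 30\right)\right)^{2} = \left(\frac{1}{515} + \left(17 - 30\right)\right)^{2} = \left(\frac{1}{515} - 13\right)^{2} = \left(- \frac{6694}{515}\right)^{2} = \frac{44809636}{265225}$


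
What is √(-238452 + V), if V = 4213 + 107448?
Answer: I*√126791 ≈ 356.08*I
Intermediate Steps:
V = 111661
√(-238452 + V) = √(-238452 + 111661) = √(-126791) = I*√126791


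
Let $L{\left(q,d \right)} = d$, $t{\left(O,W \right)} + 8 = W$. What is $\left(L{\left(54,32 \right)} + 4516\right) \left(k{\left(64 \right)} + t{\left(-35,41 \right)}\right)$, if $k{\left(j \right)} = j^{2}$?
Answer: $18778692$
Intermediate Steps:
$t{\left(O,W \right)} = -8 + W$
$\left(L{\left(54,32 \right)} + 4516\right) \left(k{\left(64 \right)} + t{\left(-35,41 \right)}\right) = \left(32 + 4516\right) \left(64^{2} + \left(-8 + 41\right)\right) = 4548 \left(4096 + 33\right) = 4548 \cdot 4129 = 18778692$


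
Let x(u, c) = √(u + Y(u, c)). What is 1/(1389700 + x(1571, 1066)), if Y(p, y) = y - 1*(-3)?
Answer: 69485/96563304368 - √165/482816521840 ≈ 7.1955e-7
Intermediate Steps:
Y(p, y) = 3 + y (Y(p, y) = y + 3 = 3 + y)
x(u, c) = √(3 + c + u) (x(u, c) = √(u + (3 + c)) = √(3 + c + u))
1/(1389700 + x(1571, 1066)) = 1/(1389700 + √(3 + 1066 + 1571)) = 1/(1389700 + √2640) = 1/(1389700 + 4*√165)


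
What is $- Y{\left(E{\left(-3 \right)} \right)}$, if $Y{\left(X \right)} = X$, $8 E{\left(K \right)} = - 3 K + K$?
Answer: $- \frac{3}{4} \approx -0.75$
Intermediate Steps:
$E{\left(K \right)} = - \frac{K}{4}$ ($E{\left(K \right)} = \frac{- 3 K + K}{8} = \frac{\left(-2\right) K}{8} = - \frac{K}{4}$)
$- Y{\left(E{\left(-3 \right)} \right)} = - \frac{\left(-1\right) \left(-3\right)}{4} = \left(-1\right) \frac{3}{4} = - \frac{3}{4}$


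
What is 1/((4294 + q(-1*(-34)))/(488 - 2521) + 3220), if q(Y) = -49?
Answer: 2033/6542015 ≈ 0.00031076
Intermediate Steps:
1/((4294 + q(-1*(-34)))/(488 - 2521) + 3220) = 1/((4294 - 49)/(488 - 2521) + 3220) = 1/(4245/(-2033) + 3220) = 1/(4245*(-1/2033) + 3220) = 1/(-4245/2033 + 3220) = 1/(6542015/2033) = 2033/6542015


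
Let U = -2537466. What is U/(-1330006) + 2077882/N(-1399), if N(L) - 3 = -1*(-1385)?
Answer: 691779382525/461512082 ≈ 1498.9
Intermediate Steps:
N(L) = 1388 (N(L) = 3 - 1*(-1385) = 3 + 1385 = 1388)
U/(-1330006) + 2077882/N(-1399) = -2537466/(-1330006) + 2077882/1388 = -2537466*(-1/1330006) + 2077882*(1/1388) = 1268733/665003 + 1038941/694 = 691779382525/461512082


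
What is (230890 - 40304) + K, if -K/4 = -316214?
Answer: 1455442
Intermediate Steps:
K = 1264856 (K = -4*(-316214) = 1264856)
(230890 - 40304) + K = (230890 - 40304) + 1264856 = 190586 + 1264856 = 1455442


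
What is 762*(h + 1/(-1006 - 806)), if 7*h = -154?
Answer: -5062855/302 ≈ -16764.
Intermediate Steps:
h = -22 (h = (⅐)*(-154) = -22)
762*(h + 1/(-1006 - 806)) = 762*(-22 + 1/(-1006 - 806)) = 762*(-22 + 1/(-1812)) = 762*(-22 - 1/1812) = 762*(-39865/1812) = -5062855/302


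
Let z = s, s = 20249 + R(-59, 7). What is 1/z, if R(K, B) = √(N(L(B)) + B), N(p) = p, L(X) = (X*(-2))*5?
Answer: 20249/410022064 - 3*I*√7/410022064 ≈ 4.9385e-5 - 1.9358e-8*I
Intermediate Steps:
L(X) = -10*X (L(X) = -2*X*5 = -10*X)
R(K, B) = 3*√(-B) (R(K, B) = √(-10*B + B) = √(-9*B) = 3*√(-B))
s = 20249 + 3*I*√7 (s = 20249 + 3*√(-1*7) = 20249 + 3*√(-7) = 20249 + 3*(I*√7) = 20249 + 3*I*√7 ≈ 20249.0 + 7.9373*I)
z = 20249 + 3*I*√7 ≈ 20249.0 + 7.9373*I
1/z = 1/(20249 + 3*I*√7)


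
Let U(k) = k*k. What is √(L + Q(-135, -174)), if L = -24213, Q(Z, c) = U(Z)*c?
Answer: I*√3195363 ≈ 1787.6*I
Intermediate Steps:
U(k) = k²
Q(Z, c) = c*Z² (Q(Z, c) = Z²*c = c*Z²)
√(L + Q(-135, -174)) = √(-24213 - 174*(-135)²) = √(-24213 - 174*18225) = √(-24213 - 3171150) = √(-3195363) = I*√3195363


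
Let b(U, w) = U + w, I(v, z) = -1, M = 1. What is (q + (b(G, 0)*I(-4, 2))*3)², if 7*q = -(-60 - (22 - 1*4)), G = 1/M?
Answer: 3249/49 ≈ 66.306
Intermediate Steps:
G = 1 (G = 1/1 = 1)
q = 78/7 (q = (-(-60 - (22 - 1*4)))/7 = (-(-60 - (22 - 4)))/7 = (-(-60 - 1*18))/7 = (-(-60 - 18))/7 = (-1*(-78))/7 = (⅐)*78 = 78/7 ≈ 11.143)
(q + (b(G, 0)*I(-4, 2))*3)² = (78/7 + ((1 + 0)*(-1))*3)² = (78/7 + (1*(-1))*3)² = (78/7 - 1*3)² = (78/7 - 3)² = (57/7)² = 3249/49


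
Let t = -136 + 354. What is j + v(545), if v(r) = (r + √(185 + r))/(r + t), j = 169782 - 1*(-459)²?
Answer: -286288/7 + √730/763 ≈ -40898.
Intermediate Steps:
t = 218
j = -40899 (j = 169782 - 1*210681 = 169782 - 210681 = -40899)
v(r) = (r + √(185 + r))/(218 + r) (v(r) = (r + √(185 + r))/(r + 218) = (r + √(185 + r))/(218 + r))
j + v(545) = -40899 + (545 + √(185 + 545))/(218 + 545) = -40899 + (545 + √730)/763 = -40899 + (5/7 + √730/763) = -286288/7 + √730/763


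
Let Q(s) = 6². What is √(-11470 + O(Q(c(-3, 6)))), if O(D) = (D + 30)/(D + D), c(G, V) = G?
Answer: I*√412887/6 ≈ 107.09*I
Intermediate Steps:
Q(s) = 36
O(D) = (30 + D)/(2*D) (O(D) = (30 + D)/((2*D)) = (30 + D)*(1/(2*D)) = (30 + D)/(2*D))
√(-11470 + O(Q(c(-3, 6)))) = √(-11470 + (½)*(30 + 36)/36) = √(-11470 + (½)*(1/36)*66) = √(-11470 + 11/12) = √(-137629/12) = I*√412887/6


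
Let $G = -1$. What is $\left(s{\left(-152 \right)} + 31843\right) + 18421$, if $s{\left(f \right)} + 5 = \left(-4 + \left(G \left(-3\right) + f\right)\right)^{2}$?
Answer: $73668$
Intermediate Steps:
$s{\left(f \right)} = -5 + \left(-1 + f\right)^{2}$ ($s{\left(f \right)} = -5 + \left(-4 + \left(\left(-1\right) \left(-3\right) + f\right)\right)^{2} = -5 + \left(-4 + \left(3 + f\right)\right)^{2} = -5 + \left(-1 + f\right)^{2}$)
$\left(s{\left(-152 \right)} + 31843\right) + 18421 = \left(\left(-5 + \left(-1 - 152\right)^{2}\right) + 31843\right) + 18421 = \left(\left(-5 + \left(-153\right)^{2}\right) + 31843\right) + 18421 = \left(\left(-5 + 23409\right) + 31843\right) + 18421 = \left(23404 + 31843\right) + 18421 = 55247 + 18421 = 73668$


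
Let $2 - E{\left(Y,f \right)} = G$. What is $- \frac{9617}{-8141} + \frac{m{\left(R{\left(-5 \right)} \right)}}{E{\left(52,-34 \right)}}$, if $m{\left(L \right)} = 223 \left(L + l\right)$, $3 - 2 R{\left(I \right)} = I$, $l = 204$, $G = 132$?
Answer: $- \frac{14475459}{40705} \approx -355.62$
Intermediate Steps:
$R{\left(I \right)} = \frac{3}{2} - \frac{I}{2}$
$E{\left(Y,f \right)} = -130$ ($E{\left(Y,f \right)} = 2 - 132 = -130$)
$m{\left(L \right)} = 45492 + 223 L$ ($m{\left(L \right)} = 223 \left(L + 204\right) = 223 \left(204 + L\right) = 45492 + 223 L$)
$- \frac{9617}{-8141} + \frac{m{\left(R{\left(-5 \right)} \right)}}{E{\left(52,-34 \right)}} = - \frac{9617}{-8141} + \frac{45492 + 223 \left(\frac{3}{2} - - \frac{5}{2}\right)}{-130} = \left(-9617\right) \left(- \frac{1}{8141}\right) + \left(45492 + 223 \left(\frac{3}{2} + \frac{5}{2}\right)\right) \left(- \frac{1}{130}\right) = \frac{9617}{8141} + \left(45492 + 223 \cdot 4\right) \left(- \frac{1}{130}\right) = \frac{9617}{8141} + \left(45492 + 892\right) \left(- \frac{1}{130}\right) = \frac{9617}{8141} + 46384 \left(- \frac{1}{130}\right) = \frac{9617}{8141} - \frac{1784}{5} = - \frac{14475459}{40705}$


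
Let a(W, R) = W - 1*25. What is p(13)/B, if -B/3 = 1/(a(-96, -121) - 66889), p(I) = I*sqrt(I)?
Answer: 871130*sqrt(13)/3 ≈ 1.0470e+6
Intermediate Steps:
a(W, R) = -25 + W (a(W, R) = W - 25 = -25 + W)
p(I) = I**(3/2)
B = 3/67010 (B = -3/((-25 - 96) - 66889) = -3/(-121 - 66889) = -3/(-67010) = -3*(-1/67010) = 3/67010 ≈ 4.4769e-5)
p(13)/B = 13**(3/2)/(3/67010) = (13*sqrt(13))*(67010/3) = 871130*sqrt(13)/3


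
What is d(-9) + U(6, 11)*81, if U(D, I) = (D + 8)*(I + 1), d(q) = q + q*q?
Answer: 13680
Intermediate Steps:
d(q) = q + q²
U(D, I) = (1 + I)*(8 + D) (U(D, I) = (8 + D)*(1 + I) = (1 + I)*(8 + D))
d(-9) + U(6, 11)*81 = -9*(1 - 9) + (8 + 6 + 8*11 + 6*11)*81 = -9*(-8) + (8 + 6 + 88 + 66)*81 = 72 + 168*81 = 72 + 13608 = 13680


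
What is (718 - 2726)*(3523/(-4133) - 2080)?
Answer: 17269127304/4133 ≈ 4.1784e+6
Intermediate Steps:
(718 - 2726)*(3523/(-4133) - 2080) = -2008*(3523*(-1/4133) - 2080) = -2008*(-3523/4133 - 2080) = -2008*(-8600163/4133) = 17269127304/4133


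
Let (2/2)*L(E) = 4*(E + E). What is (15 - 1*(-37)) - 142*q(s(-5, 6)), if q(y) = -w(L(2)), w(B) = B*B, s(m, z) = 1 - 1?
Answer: 36404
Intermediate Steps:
L(E) = 8*E (L(E) = 4*(E + E) = 4*(2*E) = 8*E)
s(m, z) = 0
w(B) = B²
q(y) = -256 (q(y) = -(8*2)² = -1*16² = -1*256 = -256)
(15 - 1*(-37)) - 142*q(s(-5, 6)) = (15 - 1*(-37)) - 142*(-256) = (15 + 37) + 36352 = 52 + 36352 = 36404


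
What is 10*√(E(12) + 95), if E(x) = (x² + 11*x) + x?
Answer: 10*√383 ≈ 195.70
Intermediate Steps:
E(x) = x² + 12*x
10*√(E(12) + 95) = 10*√(12*(12 + 12) + 95) = 10*√(12*24 + 95) = 10*√(288 + 95) = 10*√383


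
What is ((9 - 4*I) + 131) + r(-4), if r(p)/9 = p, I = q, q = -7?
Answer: 132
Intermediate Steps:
I = -7
r(p) = 9*p
((9 - 4*I) + 131) + r(-4) = ((9 - 4*(-7)) + 131) + 9*(-4) = ((9 + 28) + 131) - 36 = (37 + 131) - 36 = 168 - 36 = 132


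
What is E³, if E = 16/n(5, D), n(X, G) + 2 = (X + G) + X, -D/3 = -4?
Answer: 64/125 ≈ 0.51200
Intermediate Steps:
D = 12 (D = -3*(-4) = 12)
n(X, G) = -2 + G + 2*X (n(X, G) = -2 + ((X + G) + X) = -2 + ((G + X) + X) = -2 + (G + 2*X) = -2 + G + 2*X)
E = ⅘ (E = 16/(-2 + 12 + 2*5) = 16/(-2 + 12 + 10) = 16/20 = 16*(1/20) = ⅘ ≈ 0.80000)
E³ = (⅘)³ = 64/125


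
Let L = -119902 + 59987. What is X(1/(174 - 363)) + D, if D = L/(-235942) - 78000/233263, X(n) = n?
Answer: -6705552277/78209818218 ≈ -0.085738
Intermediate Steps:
L = -59915
D = -233027545/2896659934 (D = -59915/(-235942) - 78000/233263 = -59915*(-1/235942) - 78000*1/233263 = 59915/235942 - 78000/233263 = -233027545/2896659934 ≈ -0.080447)
X(1/(174 - 363)) + D = 1/(174 - 363) - 233027545/2896659934 = 1/(-189) - 233027545/2896659934 = -1/189 - 233027545/2896659934 = -6705552277/78209818218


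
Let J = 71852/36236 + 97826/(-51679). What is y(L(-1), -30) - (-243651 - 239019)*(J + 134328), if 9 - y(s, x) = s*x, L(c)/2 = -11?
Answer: 30353690563637943459/468160061 ≈ 6.4836e+10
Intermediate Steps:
L(c) = -22 (L(c) = 2*(-11) = -22)
J = 42104143/468160061 (J = 71852*(1/36236) + 97826*(-1/51679) = 17963/9059 - 97826/51679 = 42104143/468160061 ≈ 0.089935)
y(s, x) = 9 - s*x
y(L(-1), -30) - (-243651 - 239019)*(J + 134328) = (9 - 1*(-22)*(-30)) - (-243651 - 239019)*(42104143/468160061 + 134328) = (9 - 660) - (-482670)*62887046778151/468160061 = -651 - 1*(-30353690868410143170/468160061) = -651 + 30353690868410143170/468160061 = 30353690563637943459/468160061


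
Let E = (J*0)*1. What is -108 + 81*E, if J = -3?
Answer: -108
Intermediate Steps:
E = 0 (E = -3*0*1 = 0*1 = 0)
-108 + 81*E = -108 + 81*0 = -108 + 0 = -108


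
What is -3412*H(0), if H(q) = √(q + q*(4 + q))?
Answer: 0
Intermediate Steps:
-3412*H(0) = -3412*√(0*(5 + 0)) = -3412*√(0*5) = -3412*√0 = -3412*0 = 0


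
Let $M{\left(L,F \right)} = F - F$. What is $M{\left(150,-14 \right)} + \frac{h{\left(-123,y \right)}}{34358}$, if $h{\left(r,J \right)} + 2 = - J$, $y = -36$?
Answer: $\frac{17}{17179} \approx 0.00098958$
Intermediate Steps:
$M{\left(L,F \right)} = 0$
$h{\left(r,J \right)} = -2 - J$
$M{\left(150,-14 \right)} + \frac{h{\left(-123,y \right)}}{34358} = 0 + \frac{-2 - -36}{34358} = 0 + \left(-2 + 36\right) \frac{1}{34358} = 0 + 34 \cdot \frac{1}{34358} = 0 + \frac{17}{17179} = \frac{17}{17179}$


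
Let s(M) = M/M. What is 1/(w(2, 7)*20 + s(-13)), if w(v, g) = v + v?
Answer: 1/81 ≈ 0.012346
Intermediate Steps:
w(v, g) = 2*v
s(M) = 1
1/(w(2, 7)*20 + s(-13)) = 1/((2*2)*20 + 1) = 1/(4*20 + 1) = 1/(80 + 1) = 1/81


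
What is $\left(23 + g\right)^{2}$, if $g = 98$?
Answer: $14641$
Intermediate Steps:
$\left(23 + g\right)^{2} = \left(23 + 98\right)^{2} = 121^{2} = 14641$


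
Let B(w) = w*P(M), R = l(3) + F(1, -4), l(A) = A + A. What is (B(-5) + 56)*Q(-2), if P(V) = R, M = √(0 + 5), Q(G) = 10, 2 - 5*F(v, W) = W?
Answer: 200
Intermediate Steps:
l(A) = 2*A
F(v, W) = ⅖ - W/5
M = √5 ≈ 2.2361
R = 36/5 (R = 2*3 + (⅖ - ⅕*(-4)) = 6 + (⅖ + ⅘) = 6 + 6/5 = 36/5 ≈ 7.2000)
P(V) = 36/5
B(w) = 36*w/5 (B(w) = w*(36/5) = 36*w/5)
(B(-5) + 56)*Q(-2) = ((36/5)*(-5) + 56)*10 = (-36 + 56)*10 = 20*10 = 200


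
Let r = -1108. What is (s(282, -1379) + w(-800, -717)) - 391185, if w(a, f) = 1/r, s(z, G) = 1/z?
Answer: -61114049767/156228 ≈ -3.9119e+5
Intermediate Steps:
w(a, f) = -1/1108 (w(a, f) = 1/(-1108) = -1/1108)
(s(282, -1379) + w(-800, -717)) - 391185 = (1/282 - 1/1108) - 391185 = 413/156228 - 391185 = -61114049767/156228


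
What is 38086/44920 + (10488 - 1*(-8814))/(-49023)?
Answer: 166674023/367018860 ≈ 0.45413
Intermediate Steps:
38086/44920 + (10488 - 1*(-8814))/(-49023) = 38086*(1/44920) + (10488 + 8814)*(-1/49023) = 19043/22460 + 19302*(-1/49023) = 19043/22460 - 6434/16341 = 166674023/367018860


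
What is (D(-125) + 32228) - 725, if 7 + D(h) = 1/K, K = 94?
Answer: 2960625/94 ≈ 31496.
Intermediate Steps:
D(h) = -657/94 (D(h) = -7 + 1/94 = -657/94)
(D(-125) + 32228) - 725 = (-657/94 + 32228) - 725 = 3028775/94 - 725 = 2960625/94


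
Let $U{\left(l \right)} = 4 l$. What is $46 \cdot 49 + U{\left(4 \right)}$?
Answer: $2270$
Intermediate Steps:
$46 \cdot 49 + U{\left(4 \right)} = 46 \cdot 49 + 4 \cdot 4 = 2254 + 16 = 2270$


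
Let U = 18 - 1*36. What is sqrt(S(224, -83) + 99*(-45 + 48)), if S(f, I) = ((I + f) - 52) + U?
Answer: 4*sqrt(23) ≈ 19.183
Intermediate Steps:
U = -18 (U = 18 - 36 = -18)
S(f, I) = -70 + I + f (S(f, I) = ((I + f) - 52) - 18 = (-52 + I + f) - 18 = -70 + I + f)
sqrt(S(224, -83) + 99*(-45 + 48)) = sqrt((-70 - 83 + 224) + 99*(-45 + 48)) = sqrt(71 + 99*3) = sqrt(71 + 297) = sqrt(368) = 4*sqrt(23)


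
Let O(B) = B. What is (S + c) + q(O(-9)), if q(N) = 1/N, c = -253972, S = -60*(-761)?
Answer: -1874809/9 ≈ -2.0831e+5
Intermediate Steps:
S = 45660
(S + c) + q(O(-9)) = (45660 - 253972) + 1/(-9) = -208312 - ⅑ = -1874809/9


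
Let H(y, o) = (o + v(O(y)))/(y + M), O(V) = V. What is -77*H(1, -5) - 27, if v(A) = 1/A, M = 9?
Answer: 19/5 ≈ 3.8000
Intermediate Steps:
H(y, o) = (o + 1/y)/(9 + y) (H(y, o) = (o + 1/y)/(y + 9) = (o + 1/y)/(9 + y))
-77*H(1, -5) - 27 = -77*(1 - 5*1)/(1*(9 + 1)) - 27 = -77*(1 - 5)/10 - 27 = -77*(-4)/10 - 27 = -77*(-2/5) - 27 = 154/5 - 27 = 19/5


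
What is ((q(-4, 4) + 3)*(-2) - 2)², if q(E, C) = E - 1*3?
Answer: 36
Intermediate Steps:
q(E, C) = -3 + E (q(E, C) = E - 3 = -3 + E)
((q(-4, 4) + 3)*(-2) - 2)² = (((-3 - 4) + 3)*(-2) - 2)² = ((-7 + 3)*(-2) - 2)² = (-4*(-2) - 2)² = (8 - 2)² = 6² = 36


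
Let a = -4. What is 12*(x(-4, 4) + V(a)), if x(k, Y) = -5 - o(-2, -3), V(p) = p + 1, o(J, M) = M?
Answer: -60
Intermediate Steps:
V(p) = 1 + p
x(k, Y) = -2 (x(k, Y) = -5 - 1*(-3) = -5 + 3 = -2)
12*(x(-4, 4) + V(a)) = 12*(-2 + (1 - 4)) = 12*(-2 - 3) = 12*(-5) = -60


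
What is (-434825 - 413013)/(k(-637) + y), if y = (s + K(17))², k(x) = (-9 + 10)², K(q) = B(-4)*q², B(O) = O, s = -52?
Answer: -847838/1459265 ≈ -0.58100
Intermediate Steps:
K(q) = -4*q²
k(x) = 1 (k(x) = 1² = 1)
y = 1459264 (y = (-52 - 4*17²)² = (-52 - 4*289)² = (-52 - 1156)² = (-1208)² = 1459264)
(-434825 - 413013)/(k(-637) + y) = (-434825 - 413013)/(1 + 1459264) = -847838/1459265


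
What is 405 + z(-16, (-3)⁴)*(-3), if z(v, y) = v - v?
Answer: 405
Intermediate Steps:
z(v, y) = 0
405 + z(-16, (-3)⁴)*(-3) = 405 + 0*(-3) = 405 + 0 = 405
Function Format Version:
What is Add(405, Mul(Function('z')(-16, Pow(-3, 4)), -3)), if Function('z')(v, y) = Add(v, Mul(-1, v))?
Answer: 405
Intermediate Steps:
Function('z')(v, y) = 0
Add(405, Mul(Function('z')(-16, Pow(-3, 4)), -3)) = Add(405, Mul(0, -3)) = Add(405, 0) = 405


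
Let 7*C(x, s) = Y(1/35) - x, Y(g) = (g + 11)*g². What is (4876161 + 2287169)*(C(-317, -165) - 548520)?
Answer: -235832544586425174/60025 ≈ -3.9289e+12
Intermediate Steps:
Y(g) = g²*(11 + g) (Y(g) = (11 + g)*g² = g²*(11 + g))
C(x, s) = 386/300125 - x/7 (C(x, s) = ((1/35)²*(11 + 1/35) - x)/7 = ((1/1225)*(386/35) - x)/7 = (386/42875 - x)/7 = 386/300125 - x/7)
(4876161 + 2287169)*(C(-317, -165) - 548520) = (4876161 + 2287169)*((386/300125 - ⅐*(-317)) - 548520) = 7163330*((386/300125 + 317/7) - 548520) = 7163330*(13591761/300125 - 548520) = 7163330*(-164610973239/300125) = -235832544586425174/60025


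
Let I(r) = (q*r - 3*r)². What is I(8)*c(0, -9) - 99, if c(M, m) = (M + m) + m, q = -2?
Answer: -28899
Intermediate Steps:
c(M, m) = M + 2*m
I(r) = 25*r² (I(r) = (-2*r - 3*r)² = (-5*r)² = 25*r²)
I(8)*c(0, -9) - 99 = (25*8²)*(0 + 2*(-9)) - 99 = (25*64)*(0 - 18) - 99 = 1600*(-18) - 99 = -28800 - 99 = -28899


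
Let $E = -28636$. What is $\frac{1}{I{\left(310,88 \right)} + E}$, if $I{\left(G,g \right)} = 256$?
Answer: $- \frac{1}{28380} \approx -3.5236 \cdot 10^{-5}$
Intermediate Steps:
$\frac{1}{I{\left(310,88 \right)} + E} = \frac{1}{256 - 28636} = \frac{1}{-28380} = - \frac{1}{28380}$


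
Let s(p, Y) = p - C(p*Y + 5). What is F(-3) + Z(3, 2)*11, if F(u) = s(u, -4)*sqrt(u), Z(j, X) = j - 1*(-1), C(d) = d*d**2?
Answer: 44 - 4916*I*sqrt(3) ≈ 44.0 - 8514.8*I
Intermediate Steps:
C(d) = d**3
Z(j, X) = 1 + j (Z(j, X) = j + 1 = 1 + j)
s(p, Y) = p - (5 + Y*p)**3 (s(p, Y) = p - (p*Y + 5)**3 = p - (Y*p + 5)**3 = p - (5 + Y*p)**3)
F(u) = sqrt(u)*(u - (5 - 4*u)**3) (F(u) = (u - (5 - 4*u)**3)*sqrt(u) = sqrt(u)*(u - (5 - 4*u)**3))
F(-3) + Z(3, 2)*11 = sqrt(-3)*(-3 + (-5 + 4*(-3))**3) + (1 + 3)*11 = (I*sqrt(3))*(-3 + (-5 - 12)**3) + 4*11 = (I*sqrt(3))*(-3 + (-17)**3) + 44 = (I*sqrt(3))*(-3 - 4913) + 44 = (I*sqrt(3))*(-4916) + 44 = -4916*I*sqrt(3) + 44 = 44 - 4916*I*sqrt(3)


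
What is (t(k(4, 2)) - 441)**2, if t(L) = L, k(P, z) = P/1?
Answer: 190969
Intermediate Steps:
k(P, z) = P (k(P, z) = P*1 = P)
(t(k(4, 2)) - 441)**2 = (4 - 441)**2 = (-437)**2 = 190969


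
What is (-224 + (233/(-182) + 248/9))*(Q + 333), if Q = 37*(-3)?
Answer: -11983301/273 ≈ -43895.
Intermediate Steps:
Q = -111
(-224 + (233/(-182) + 248/9))*(Q + 333) = (-224 + (233/(-182) + 248/9))*(-111 + 333) = (-224 + (233*(-1/182) + 248*(⅑)))*222 = (-224 + (-233/182 + 248/9))*222 = (-224 + 43039/1638)*222 = -323873/1638*222 = -11983301/273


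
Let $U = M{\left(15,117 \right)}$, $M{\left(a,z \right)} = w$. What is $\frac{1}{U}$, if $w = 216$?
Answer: $\frac{1}{216} \approx 0.0046296$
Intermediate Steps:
$M{\left(a,z \right)} = 216$
$U = 216$
$\frac{1}{U} = \frac{1}{216}$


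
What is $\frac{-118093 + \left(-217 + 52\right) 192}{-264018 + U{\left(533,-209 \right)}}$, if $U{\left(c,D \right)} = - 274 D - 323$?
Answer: $\frac{149773}{207075} \approx 0.72328$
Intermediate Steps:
$U{\left(c,D \right)} = -323 - 274 D$
$\frac{-118093 + \left(-217 + 52\right) 192}{-264018 + U{\left(533,-209 \right)}} = \frac{-118093 + \left(-217 + 52\right) 192}{-264018 - -56943} = \frac{-118093 - 31680}{-264018 + \left(-323 + 57266\right)} = \frac{-118093 - 31680}{-264018 + 56943} = - \frac{149773}{-207075} = \left(-149773\right) \left(- \frac{1}{207075}\right) = \frac{149773}{207075}$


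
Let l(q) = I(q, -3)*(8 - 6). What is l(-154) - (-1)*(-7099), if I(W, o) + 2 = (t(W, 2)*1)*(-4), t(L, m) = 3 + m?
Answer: -7143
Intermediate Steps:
I(W, o) = -22 (I(W, o) = -2 + ((3 + 2)*1)*(-4) = -2 + (5*1)*(-4) = -2 + 5*(-4) = -2 - 20 = -22)
l(q) = -44 (l(q) = -22*(8 - 6) = -22*2 = -44)
l(-154) - (-1)*(-7099) = -44 - (-1)*(-7099) = -44 - 1*7099 = -44 - 7099 = -7143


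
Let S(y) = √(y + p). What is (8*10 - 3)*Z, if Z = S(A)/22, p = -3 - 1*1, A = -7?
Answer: 7*I*√11/2 ≈ 11.608*I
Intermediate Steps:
p = -4 (p = -3 - 1 = -4)
S(y) = √(-4 + y) (S(y) = √(y - 4) = √(-4 + y))
Z = I*√11/22 (Z = √(-4 - 7)/22 = √(-11)*(1/22) = (I*√11)*(1/22) = I*√11/22 ≈ 0.15076*I)
(8*10 - 3)*Z = (8*10 - 3)*(I*√11/22) = (80 - 3)*(I*√11/22) = 77*(I*√11/22) = 7*I*√11/2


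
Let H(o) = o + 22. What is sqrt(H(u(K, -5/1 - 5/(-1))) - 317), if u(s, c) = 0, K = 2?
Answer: I*sqrt(295) ≈ 17.176*I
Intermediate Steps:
H(o) = 22 + o
sqrt(H(u(K, -5/1 - 5/(-1))) - 317) = sqrt((22 + 0) - 317) = sqrt(22 - 317) = sqrt(-295) = I*sqrt(295)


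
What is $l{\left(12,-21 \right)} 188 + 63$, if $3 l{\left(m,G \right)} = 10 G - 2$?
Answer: $- \frac{39667}{3} \approx -13222.0$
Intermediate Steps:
$l{\left(m,G \right)} = - \frac{2}{3} + \frac{10 G}{3}$ ($l{\left(m,G \right)} = \frac{10 G - 2}{3} = \frac{-2 + 10 G}{3} = - \frac{2}{3} + \frac{10 G}{3}$)
$l{\left(12,-21 \right)} 188 + 63 = \left(- \frac{2}{3} + \frac{10}{3} \left(-21\right)\right) 188 + 63 = \left(- \frac{2}{3} - 70\right) 188 + 63 = \left(- \frac{212}{3}\right) 188 + 63 = - \frac{39856}{3} + 63 = - \frac{39667}{3}$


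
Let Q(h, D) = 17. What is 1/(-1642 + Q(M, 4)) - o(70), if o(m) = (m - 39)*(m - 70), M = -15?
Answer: -1/1625 ≈ -0.00061538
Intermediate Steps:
o(m) = (-70 + m)*(-39 + m) (o(m) = (-39 + m)*(-70 + m) = (-70 + m)*(-39 + m))
1/(-1642 + Q(M, 4)) - o(70) = 1/(-1642 + 17) - (2730 + 70² - 109*70) = 1/(-1625) - (2730 + 4900 - 7630) = -1/1625 - 1*0 = -1/1625 + 0 = -1/1625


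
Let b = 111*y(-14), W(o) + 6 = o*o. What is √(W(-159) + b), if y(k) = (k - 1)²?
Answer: 5*√2010 ≈ 224.17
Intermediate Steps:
y(k) = (-1 + k)²
W(o) = -6 + o² (W(o) = -6 + o*o = -6 + o²)
b = 24975 (b = 111*(-1 - 14)² = 111*(-15)² = 111*225 = 24975)
√(W(-159) + b) = √((-6 + (-159)²) + 24975) = √((-6 + 25281) + 24975) = √(25275 + 24975) = √50250 = 5*√2010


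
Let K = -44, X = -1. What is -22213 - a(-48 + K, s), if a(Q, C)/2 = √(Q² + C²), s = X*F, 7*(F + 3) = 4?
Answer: -22213 - 10*√16601/7 ≈ -22397.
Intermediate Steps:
F = -17/7 (F = -3 + (⅐)*4 = -3 + 4/7 = -17/7 ≈ -2.4286)
s = 17/7 (s = -1*(-17/7) = 17/7 ≈ 2.4286)
a(Q, C) = 2*√(C² + Q²) (a(Q, C) = 2*√(Q² + C²) = 2*√(C² + Q²))
-22213 - a(-48 + K, s) = -22213 - 2*√((17/7)² + (-48 - 44)²) = -22213 - 2*√(289/49 + (-92)²) = -22213 - 2*√(289/49 + 8464) = -22213 - 2*√(415025/49) = -22213 - 2*5*√16601/7 = -22213 - 10*√16601/7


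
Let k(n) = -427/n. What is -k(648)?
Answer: 427/648 ≈ 0.65895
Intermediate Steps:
-k(648) = -(-427)/648 = -1*(-427/648) = 427/648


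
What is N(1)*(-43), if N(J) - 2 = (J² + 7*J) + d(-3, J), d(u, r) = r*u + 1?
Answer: -344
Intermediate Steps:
d(u, r) = 1 + r*u
N(J) = 3 + J² + 4*J (N(J) = 2 + ((J² + 7*J) + (1 + J*(-3))) = 2 + ((J² + 7*J) + (1 - 3*J)) = 2 + (1 + J² + 4*J) = 3 + J² + 4*J)
N(1)*(-43) = (3 + 1² + 4*1)*(-43) = (3 + 1 + 4)*(-43) = 8*(-43) = -344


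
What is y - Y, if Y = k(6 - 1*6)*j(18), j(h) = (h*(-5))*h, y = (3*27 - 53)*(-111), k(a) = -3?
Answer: -7968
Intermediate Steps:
y = -3108 (y = (81 - 53)*(-111) = 28*(-111) = -3108)
j(h) = -5*h² (j(h) = (-5*h)*h = -5*h²)
Y = 4860 (Y = -(-15)*18² = -(-15)*324 = -3*(-1620) = 4860)
y - Y = -3108 - 1*4860 = -3108 - 4860 = -7968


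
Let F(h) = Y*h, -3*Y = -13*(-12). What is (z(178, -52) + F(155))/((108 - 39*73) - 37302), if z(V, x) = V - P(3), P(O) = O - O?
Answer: 7882/40041 ≈ 0.19685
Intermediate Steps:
P(O) = 0
Y = -52 (Y = -(-13)*(-12)/3 = -⅓*156 = -52)
F(h) = -52*h
z(V, x) = V (z(V, x) = V - 1*0 = V + 0 = V)
(z(178, -52) + F(155))/((108 - 39*73) - 37302) = (178 - 52*155)/((108 - 39*73) - 37302) = (178 - 8060)/((108 - 2847) - 37302) = -7882/(-2739 - 37302) = -7882/(-40041) = -7882*(-1/40041) = 7882/40041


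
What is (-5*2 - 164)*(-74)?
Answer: 12876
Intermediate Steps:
(-5*2 - 164)*(-74) = (-10 - 164)*(-74) = -174*(-74) = 12876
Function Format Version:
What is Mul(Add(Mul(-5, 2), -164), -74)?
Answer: 12876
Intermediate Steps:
Mul(Add(Mul(-5, 2), -164), -74) = Mul(Add(-10, -164), -74) = Mul(-174, -74) = 12876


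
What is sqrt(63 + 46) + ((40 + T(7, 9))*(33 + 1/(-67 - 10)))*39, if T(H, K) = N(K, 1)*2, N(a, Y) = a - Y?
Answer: 792480/11 + sqrt(109) ≈ 72054.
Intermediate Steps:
T(H, K) = -2 + 2*K (T(H, K) = (K - 1*1)*2 = (K - 1)*2 = (-1 + K)*2 = -2 + 2*K)
sqrt(63 + 46) + ((40 + T(7, 9))*(33 + 1/(-67 - 10)))*39 = sqrt(63 + 46) + ((40 + (-2 + 2*9))*(33 + 1/(-67 - 10)))*39 = sqrt(109) + ((40 + (-2 + 18))*(33 + 1/(-77)))*39 = sqrt(109) + ((40 + 16)*(33 - 1/77))*39 = sqrt(109) + (56*(2540/77))*39 = sqrt(109) + (20320/11)*39 = sqrt(109) + 792480/11 = 792480/11 + sqrt(109)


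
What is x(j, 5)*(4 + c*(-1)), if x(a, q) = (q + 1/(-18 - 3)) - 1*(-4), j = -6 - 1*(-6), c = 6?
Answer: -376/21 ≈ -17.905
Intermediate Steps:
j = 0 (j = -6 + 6 = 0)
x(a, q) = 83/21 + q (x(a, q) = (q + 1/(-21)) + 4 = (q - 1/21) + 4 = (-1/21 + q) + 4 = 83/21 + q)
x(j, 5)*(4 + c*(-1)) = (83/21 + 5)*(4 + 6*(-1)) = 188*(4 - 6)/21 = (188/21)*(-2) = -376/21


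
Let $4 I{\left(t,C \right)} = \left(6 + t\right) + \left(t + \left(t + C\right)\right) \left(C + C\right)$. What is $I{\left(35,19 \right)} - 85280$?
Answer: $- \frac{337697}{4} \approx -84424.0$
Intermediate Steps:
$I{\left(t,C \right)} = \frac{3}{2} + \frac{t}{4} + \frac{C \left(C + 2 t\right)}{2}$ ($I{\left(t,C \right)} = \frac{\left(6 + t\right) + \left(t + \left(t + C\right)\right) \left(C + C\right)}{4} = \frac{\left(6 + t\right) + \left(t + \left(C + t\right)\right) 2 C}{4} = \frac{\left(6 + t\right) + \left(C + 2 t\right) 2 C}{4} = \frac{\left(6 + t\right) + 2 C \left(C + 2 t\right)}{4} = \frac{6 + t + 2 C \left(C + 2 t\right)}{4} = \frac{3}{2} + \frac{t}{4} + \frac{C \left(C + 2 t\right)}{2}$)
$I{\left(35,19 \right)} - 85280 = \left(\frac{3}{2} + \frac{19^{2}}{2} + \frac{1}{4} \cdot 35 + 19 \cdot 35\right) - 85280 = \left(\frac{3}{2} + \frac{1}{2} \cdot 361 + \frac{35}{4} + 665\right) - 85280 = \left(\frac{3}{2} + \frac{361}{2} + \frac{35}{4} + 665\right) - 85280 = \frac{3423}{4} - 85280 = - \frac{337697}{4}$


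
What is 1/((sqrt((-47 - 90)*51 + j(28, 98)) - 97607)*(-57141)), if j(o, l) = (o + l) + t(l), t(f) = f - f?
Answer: 97607/544389924466710 + I*sqrt(6861)/544389924466710 ≈ 1.793e-10 + 1.5215e-13*I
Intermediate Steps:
t(f) = 0
j(o, l) = l + o (j(o, l) = (o + l) + 0 = (l + o) + 0 = l + o)
1/((sqrt((-47 - 90)*51 + j(28, 98)) - 97607)*(-57141)) = 1/(sqrt((-47 - 90)*51 + (98 + 28)) - 97607*(-57141)) = -1/57141/(sqrt(-137*51 + 126) - 97607) = -1/57141/(sqrt(-6987 + 126) - 97607) = -1/57141/(sqrt(-6861) - 97607) = -1/57141/(I*sqrt(6861) - 97607) = -1/57141/(-97607 + I*sqrt(6861)) = -1/(57141*(-97607 + I*sqrt(6861)))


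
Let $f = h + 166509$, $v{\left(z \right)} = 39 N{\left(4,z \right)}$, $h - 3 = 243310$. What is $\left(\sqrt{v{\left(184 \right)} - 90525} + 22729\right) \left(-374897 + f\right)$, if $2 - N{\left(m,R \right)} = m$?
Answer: $793810325 + 104775 i \sqrt{10067} \approx 7.9381 \cdot 10^{8} + 1.0513 \cdot 10^{7} i$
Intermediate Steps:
$h = 243313$ ($h = 3 + 243310 = 243313$)
$N{\left(m,R \right)} = 2 - m$
$v{\left(z \right)} = -78$ ($v{\left(z \right)} = 39 \left(2 - 4\right) = 39 \left(-2\right) = -78$)
$f = 409822$ ($f = 243313 + 166509 = 409822$)
$\left(\sqrt{v{\left(184 \right)} - 90525} + 22729\right) \left(-374897 + f\right) = \left(\sqrt{-78 - 90525} + 22729\right) \left(-374897 + 409822\right) = \left(\sqrt{-90603} + 22729\right) 34925 = \left(3 i \sqrt{10067} + 22729\right) 34925 = \left(22729 + 3 i \sqrt{10067}\right) 34925 = 793810325 + 104775 i \sqrt{10067}$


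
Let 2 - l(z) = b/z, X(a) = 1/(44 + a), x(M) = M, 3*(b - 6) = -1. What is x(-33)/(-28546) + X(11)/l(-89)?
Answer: 8621847/865086530 ≈ 0.0099665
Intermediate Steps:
b = 17/3 (b = 6 + (⅓)*(-1) = 6 - ⅓ = 17/3 ≈ 5.6667)
l(z) = 2 - 17/(3*z)
x(-33)/(-28546) + X(11)/l(-89) = -33/(-28546) + 1/((44 + 11)*(2 - 17/3/(-89))) = -33*(-1/28546) + 1/(55*(2 - 17/3*(-1/89))) = 33/28546 + 1/(55*(2 + 17/267)) = 33/28546 + 1/(55*(551/267)) = 33/28546 + (1/55)*(267/551) = 33/28546 + 267/30305 = 8621847/865086530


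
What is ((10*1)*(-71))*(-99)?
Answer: 70290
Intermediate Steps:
((10*1)*(-71))*(-99) = (10*(-71))*(-99) = -710*(-99) = 70290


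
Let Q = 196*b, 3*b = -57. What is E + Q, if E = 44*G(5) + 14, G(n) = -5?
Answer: -3930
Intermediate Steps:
b = -19 (b = (1/3)*(-57) = -19)
Q = -3724 (Q = 196*(-19) = -3724)
E = -206 (E = 44*(-5) + 14 = -220 + 14 = -206)
E + Q = -206 - 3724 = -3930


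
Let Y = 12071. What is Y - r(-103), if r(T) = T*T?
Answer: 1462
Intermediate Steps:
r(T) = T**2
Y - r(-103) = 12071 - 1*(-103)**2 = 12071 - 1*10609 = 12071 - 10609 = 1462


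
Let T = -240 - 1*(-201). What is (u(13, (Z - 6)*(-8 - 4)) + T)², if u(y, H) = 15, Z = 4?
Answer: 576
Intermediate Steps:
T = -39 (T = -240 + 201 = -39)
(u(13, (Z - 6)*(-8 - 4)) + T)² = (15 - 39)² = (-24)² = 576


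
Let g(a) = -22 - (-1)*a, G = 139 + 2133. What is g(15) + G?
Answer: 2265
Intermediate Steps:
G = 2272
g(a) = -22 + a
g(15) + G = (-22 + 15) + 2272 = -7 + 2272 = 2265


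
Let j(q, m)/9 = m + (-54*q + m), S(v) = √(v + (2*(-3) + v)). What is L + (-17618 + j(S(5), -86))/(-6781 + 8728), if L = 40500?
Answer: 78833362/1947 ≈ 40490.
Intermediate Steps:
S(v) = √(-6 + 2*v) (S(v) = √(v + (-6 + v)) = √(-6 + 2*v))
j(q, m) = -486*q + 18*m (j(q, m) = 9*(m + (-54*q + m)) = 9*(m + (m - 54*q)) = 9*(-54*q + 2*m) = -486*q + 18*m)
L + (-17618 + j(S(5), -86))/(-6781 + 8728) = 40500 + (-17618 + (-486*√(-6 + 2*5) + 18*(-86)))/(-6781 + 8728) = 40500 + (-17618 + (-486*√(-6 + 10) - 1548))/1947 = 40500 + (-17618 + (-486*√4 - 1548))*(1/1947) = 40500 + (-17618 + (-486*2 - 1548))*(1/1947) = 40500 + (-17618 + (-972 - 1548))*(1/1947) = 40500 + (-17618 - 2520)*(1/1947) = 40500 - 20138*1/1947 = 40500 - 20138/1947 = 78833362/1947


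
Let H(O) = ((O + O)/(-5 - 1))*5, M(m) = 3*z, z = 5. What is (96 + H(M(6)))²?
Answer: 5041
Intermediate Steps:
M(m) = 15 (M(m) = 3*5 = 15)
H(O) = -5*O/3 (H(O) = ((2*O)/(-6))*5 = ((2*O)*(-⅙))*5 = -O/3*5 = -5*O/3)
(96 + H(M(6)))² = (96 - 5/3*15)² = (96 - 25)² = 71² = 5041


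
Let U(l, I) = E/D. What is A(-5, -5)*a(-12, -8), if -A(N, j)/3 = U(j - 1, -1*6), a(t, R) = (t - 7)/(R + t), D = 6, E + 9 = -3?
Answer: 57/10 ≈ 5.7000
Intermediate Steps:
E = -12 (E = -9 - 3 = -12)
a(t, R) = (-7 + t)/(R + t)
U(l, I) = -2 (U(l, I) = -12/6 = -12*⅙ = -2)
A(N, j) = 6 (A(N, j) = -3*(-2) = 6)
A(-5, -5)*a(-12, -8) = 6*((-7 - 12)/(-8 - 12)) = 6*(-19/(-20)) = 6*(-1/20*(-19)) = 6*(19/20) = 57/10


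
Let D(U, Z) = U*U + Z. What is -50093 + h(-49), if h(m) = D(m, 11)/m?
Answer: -2456969/49 ≈ -50142.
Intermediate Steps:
D(U, Z) = Z + U² (D(U, Z) = U² + Z = Z + U²)
h(m) = (11 + m²)/m
-50093 + h(-49) = -50093 + (-49 + 11/(-49)) = -50093 + (-49 + 11*(-1/49)) = -50093 + (-49 - 11/49) = -50093 - 2412/49 = -2456969/49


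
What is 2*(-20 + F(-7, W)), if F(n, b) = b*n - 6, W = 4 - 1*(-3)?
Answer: -150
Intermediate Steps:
W = 7 (W = 4 + 3 = 7)
F(n, b) = -6 + b*n
2*(-20 + F(-7, W)) = 2*(-20 + (-6 + 7*(-7))) = 2*(-20 + (-6 - 49)) = 2*(-20 - 55) = 2*(-75) = -150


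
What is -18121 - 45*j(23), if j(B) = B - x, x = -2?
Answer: -19246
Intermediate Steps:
j(B) = 2 + B (j(B) = B - 1*(-2) = B + 2 = 2 + B)
-18121 - 45*j(23) = -18121 - 45*(2 + 23) = -18121 - 45*25 = -18121 - 1*1125 = -18121 - 1125 = -19246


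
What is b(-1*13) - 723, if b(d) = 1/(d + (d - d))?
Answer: -9400/13 ≈ -723.08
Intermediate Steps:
b(d) = 1/d (b(d) = 1/(d + 0) = 1/d)
b(-1*13) - 723 = 1/(-1*13) - 723 = 1/(-13) - 723 = -1/13 - 723 = -9400/13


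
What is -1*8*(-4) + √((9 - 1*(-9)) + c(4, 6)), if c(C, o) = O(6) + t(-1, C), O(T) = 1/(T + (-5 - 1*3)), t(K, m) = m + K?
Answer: 32 + √82/2 ≈ 36.528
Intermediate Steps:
t(K, m) = K + m
O(T) = 1/(-8 + T) (O(T) = 1/(T + (-5 - 3)) = 1/(T - 8) = 1/(-8 + T))
c(C, o) = -3/2 + C (c(C, o) = 1/(-8 + 6) + (-1 + C) = 1/(-2) + (-1 + C) = -½ + (-1 + C) = -3/2 + C)
-1*8*(-4) + √((9 - 1*(-9)) + c(4, 6)) = -1*8*(-4) + √((9 - 1*(-9)) + (-3/2 + 4)) = -8*(-4) + √((9 + 9) + 5/2) = 32 + √(18 + 5/2) = 32 + √(41/2) = 32 + √82/2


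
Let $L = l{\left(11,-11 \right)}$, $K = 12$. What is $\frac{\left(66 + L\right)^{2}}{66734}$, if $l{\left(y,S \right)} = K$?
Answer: $\frac{3042}{33367} \approx 0.091168$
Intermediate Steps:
$l{\left(y,S \right)} = 12$
$L = 12$
$\frac{\left(66 + L\right)^{2}}{66734} = \frac{\left(66 + 12\right)^{2}}{66734} = 78^{2} \cdot \frac{1}{66734} = 6084 \cdot \frac{1}{66734} = \frac{3042}{33367}$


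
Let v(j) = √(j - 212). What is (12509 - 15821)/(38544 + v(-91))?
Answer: -42552576/495213413 + 1104*I*√303/495213413 ≈ -0.085928 + 3.8806e-5*I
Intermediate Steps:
v(j) = √(-212 + j)
(12509 - 15821)/(38544 + v(-91)) = (12509 - 15821)/(38544 + √(-212 - 91)) = -3312/(38544 + √(-303)) = -3312/(38544 + I*√303)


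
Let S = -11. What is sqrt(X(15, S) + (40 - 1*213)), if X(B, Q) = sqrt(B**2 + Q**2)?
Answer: sqrt(-173 + sqrt(346)) ≈ 12.426*I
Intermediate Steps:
sqrt(X(15, S) + (40 - 1*213)) = sqrt(sqrt(15**2 + (-11)**2) + (40 - 1*213)) = sqrt(sqrt(225 + 121) + (40 - 213)) = sqrt(sqrt(346) - 173) = sqrt(-173 + sqrt(346))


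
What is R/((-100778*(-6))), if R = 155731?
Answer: 155731/604668 ≈ 0.25755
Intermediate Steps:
R/((-100778*(-6))) = 155731/((-100778*(-6))) = 155731/604668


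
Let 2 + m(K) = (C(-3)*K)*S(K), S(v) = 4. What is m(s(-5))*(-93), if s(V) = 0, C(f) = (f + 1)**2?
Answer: 186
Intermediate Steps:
C(f) = (1 + f)**2
m(K) = -2 + 16*K (m(K) = -2 + ((1 - 3)**2*K)*4 = -2 + ((-2)**2*K)*4 = -2 + (4*K)*4 = -2 + 16*K)
m(s(-5))*(-93) = (-2 + 16*0)*(-93) = (-2 + 0)*(-93) = -2*(-93) = 186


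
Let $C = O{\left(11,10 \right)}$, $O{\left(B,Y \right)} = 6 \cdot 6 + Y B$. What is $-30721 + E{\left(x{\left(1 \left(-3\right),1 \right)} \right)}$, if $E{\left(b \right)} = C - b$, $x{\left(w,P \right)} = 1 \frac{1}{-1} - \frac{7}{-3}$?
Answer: $- \frac{91729}{3} \approx -30576.0$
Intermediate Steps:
$O{\left(B,Y \right)} = 36 + B Y$
$C = 146$ ($C = 36 + 11 \cdot 10 = 36 + 110 = 146$)
$x{\left(w,P \right)} = \frac{4}{3}$ ($x{\left(w,P \right)} = 1 \left(-1\right) - - \frac{7}{3} = -1 + \frac{7}{3} = \frac{4}{3}$)
$E{\left(b \right)} = 146 - b$
$-30721 + E{\left(x{\left(1 \left(-3\right),1 \right)} \right)} = -30721 + \left(146 - \frac{4}{3}\right) = -30721 + \frac{434}{3} = - \frac{91729}{3}$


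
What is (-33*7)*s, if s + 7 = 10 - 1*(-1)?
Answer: -924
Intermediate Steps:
s = 4 (s = -7 + (10 - 1*(-1)) = -7 + (10 + 1) = -7 + 11 = 4)
(-33*7)*s = -33*7*4 = -231*4 = -924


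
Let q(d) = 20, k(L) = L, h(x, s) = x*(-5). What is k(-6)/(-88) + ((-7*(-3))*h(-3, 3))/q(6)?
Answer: 174/11 ≈ 15.818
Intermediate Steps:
h(x, s) = -5*x
k(-6)/(-88) + ((-7*(-3))*h(-3, 3))/q(6) = -6/(-88) + ((-7*(-3))*(-5*(-3)))/20 = -6*(-1/88) + (21*15)*(1/20) = 3/44 + 315*(1/20) = 3/44 + 63/4 = 174/11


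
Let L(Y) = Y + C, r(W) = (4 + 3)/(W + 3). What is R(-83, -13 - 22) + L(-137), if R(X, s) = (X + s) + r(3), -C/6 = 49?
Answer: -3287/6 ≈ -547.83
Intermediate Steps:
C = -294 (C = -6*49 = -294)
r(W) = 7/(3 + W)
L(Y) = -294 + Y (L(Y) = Y - 294 = -294 + Y)
R(X, s) = 7/6 + X + s (R(X, s) = (X + s) + 7/(3 + 3) = (X + s) + 7/6 = 7/6 + X + s)
R(-83, -13 - 22) + L(-137) = (7/6 - 83 + (-13 - 22)) + (-294 - 137) = (7/6 - 83 - 35) - 431 = -701/6 - 431 = -3287/6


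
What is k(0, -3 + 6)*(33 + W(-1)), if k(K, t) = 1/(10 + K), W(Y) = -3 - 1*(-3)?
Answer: 33/10 ≈ 3.3000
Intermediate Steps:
W(Y) = 0 (W(Y) = -3 + 3 = 0)
k(0, -3 + 6)*(33 + W(-1)) = (33 + 0)/(10 + 0) = 33/10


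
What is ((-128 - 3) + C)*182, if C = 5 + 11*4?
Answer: -14924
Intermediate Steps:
C = 49 (C = 5 + 44 = 49)
((-128 - 3) + C)*182 = ((-128 - 3) + 49)*182 = (-131 + 49)*182 = -82*182 = -14924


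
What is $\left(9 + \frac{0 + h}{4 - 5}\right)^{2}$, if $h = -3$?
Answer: $144$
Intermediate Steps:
$\left(9 + \frac{0 + h}{4 - 5}\right)^{2} = \left(9 + \frac{0 - 3}{4 - 5}\right)^{2} = \left(9 - \frac{3}{-1}\right)^{2} = \left(9 - -3\right)^{2} = \left(9 + 3\right)^{2} = 12^{2} = 144$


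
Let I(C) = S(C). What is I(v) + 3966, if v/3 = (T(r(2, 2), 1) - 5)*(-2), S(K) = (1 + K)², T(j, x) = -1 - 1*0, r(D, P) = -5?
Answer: 5335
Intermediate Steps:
T(j, x) = -1 (T(j, x) = -1 + 0 = -1)
v = 36 (v = 3*((-1 - 5)*(-2)) = 3*(-6*(-2)) = 3*12 = 36)
I(C) = (1 + C)²
I(v) + 3966 = (1 + 36)² + 3966 = 37² + 3966 = 1369 + 3966 = 5335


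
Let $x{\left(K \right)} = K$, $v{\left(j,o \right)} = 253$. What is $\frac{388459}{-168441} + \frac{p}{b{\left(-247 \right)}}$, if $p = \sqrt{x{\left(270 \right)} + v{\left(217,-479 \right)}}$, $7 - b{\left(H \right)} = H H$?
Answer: $- \frac{388459}{168441} - \frac{\sqrt{523}}{61002} \approx -2.3066$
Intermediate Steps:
$b{\left(H \right)} = 7 - H^{2}$ ($b{\left(H \right)} = 7 - H H = 7 - H^{2}$)
$p = \sqrt{523}$ ($p = \sqrt{270 + 253} = \sqrt{523} \approx 22.869$)
$\frac{388459}{-168441} + \frac{p}{b{\left(-247 \right)}} = \frac{388459}{-168441} + \frac{\sqrt{523}}{7 - \left(-247\right)^{2}} = 388459 \left(- \frac{1}{168441}\right) + \frac{\sqrt{523}}{7 - 61009} = - \frac{388459}{168441} + \frac{\sqrt{523}}{7 - 61009} = - \frac{388459}{168441} + \frac{\sqrt{523}}{-61002} = - \frac{388459}{168441} + \sqrt{523} \left(- \frac{1}{61002}\right) = - \frac{388459}{168441} - \frac{\sqrt{523}}{61002}$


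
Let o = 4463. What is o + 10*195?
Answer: 6413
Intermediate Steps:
o + 10*195 = 4463 + 10*195 = 4463 + 1950 = 6413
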